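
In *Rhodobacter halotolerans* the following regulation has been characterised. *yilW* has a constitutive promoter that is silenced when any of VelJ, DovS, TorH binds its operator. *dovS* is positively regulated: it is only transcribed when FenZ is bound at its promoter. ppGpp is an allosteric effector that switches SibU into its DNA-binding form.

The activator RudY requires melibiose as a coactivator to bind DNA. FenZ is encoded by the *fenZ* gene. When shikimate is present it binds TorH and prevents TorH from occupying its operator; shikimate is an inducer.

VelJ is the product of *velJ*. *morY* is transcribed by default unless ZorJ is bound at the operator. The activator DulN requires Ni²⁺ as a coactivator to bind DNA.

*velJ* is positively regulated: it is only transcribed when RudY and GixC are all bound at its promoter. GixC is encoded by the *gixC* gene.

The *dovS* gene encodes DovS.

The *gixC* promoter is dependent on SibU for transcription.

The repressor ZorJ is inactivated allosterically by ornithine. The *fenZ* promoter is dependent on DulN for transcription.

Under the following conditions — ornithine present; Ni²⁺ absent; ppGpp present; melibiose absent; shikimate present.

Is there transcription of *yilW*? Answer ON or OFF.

ON

Melibiose is absent, so RudY is inactive.
ppGpp is present, so SibU is active.
No repressor is bound and SibU is active, so *gixC* is transcribed.
So GixC is produced and active.
Required activator RudY is absent, so *velJ* is not transcribed.
So VelJ is not produced.
Ni²⁺ is absent, so DulN is inactive.
Required activator DulN is absent, so *fenZ* is not transcribed.
So FenZ is not produced.
Required activator FenZ is absent, so *dovS* is not transcribed.
So DovS is not produced.
Shikimate is present, so TorH is inactive.
With no repressor bound, *yilW* is transcribed.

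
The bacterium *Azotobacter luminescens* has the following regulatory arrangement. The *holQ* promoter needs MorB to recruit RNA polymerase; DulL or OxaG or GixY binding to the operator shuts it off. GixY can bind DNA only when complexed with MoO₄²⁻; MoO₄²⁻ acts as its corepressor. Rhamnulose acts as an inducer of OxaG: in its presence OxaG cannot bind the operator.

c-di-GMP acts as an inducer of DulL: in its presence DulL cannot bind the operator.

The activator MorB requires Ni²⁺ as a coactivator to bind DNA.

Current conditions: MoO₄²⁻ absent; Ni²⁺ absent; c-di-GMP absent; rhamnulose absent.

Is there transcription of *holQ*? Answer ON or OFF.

c-di-GMP is absent, so DulL is active.
Rhamnulose is absent, so OxaG is active.
Ni²⁺ is absent, so MorB is inactive.
MoO₄²⁻ is absent, so GixY is inactive.
With repressor DulL bound, *holQ* is not transcribed.

OFF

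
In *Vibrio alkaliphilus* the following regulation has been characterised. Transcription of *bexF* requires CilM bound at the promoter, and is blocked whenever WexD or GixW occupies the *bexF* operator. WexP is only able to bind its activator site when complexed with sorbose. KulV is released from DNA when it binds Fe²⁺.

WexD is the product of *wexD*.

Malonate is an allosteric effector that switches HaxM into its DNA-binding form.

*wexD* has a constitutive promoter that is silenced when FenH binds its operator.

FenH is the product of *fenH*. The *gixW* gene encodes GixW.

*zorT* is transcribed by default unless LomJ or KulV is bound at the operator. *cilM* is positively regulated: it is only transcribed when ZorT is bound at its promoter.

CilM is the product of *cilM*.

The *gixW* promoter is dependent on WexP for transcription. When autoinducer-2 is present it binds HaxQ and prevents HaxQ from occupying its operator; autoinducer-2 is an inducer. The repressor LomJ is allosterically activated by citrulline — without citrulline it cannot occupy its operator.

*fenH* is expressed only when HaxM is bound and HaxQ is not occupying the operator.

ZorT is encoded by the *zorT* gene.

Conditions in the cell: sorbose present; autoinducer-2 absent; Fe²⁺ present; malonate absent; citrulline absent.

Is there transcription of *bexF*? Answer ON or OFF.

OFF

Malonate is absent, so HaxM is inactive.
Autoinducer-2 is absent, so HaxQ is active.
With repressor HaxQ bound, *fenH* is not transcribed.
So FenH is not produced.
With no repressor bound, *wexD* is transcribed.
So WexD is produced and active.
Citrulline is absent, so LomJ is inactive.
Fe²⁺ is present, so KulV is inactive.
With no repressor bound, *zorT* is transcribed.
So ZorT is produced and active.
No repressor is bound and ZorT is active, so *cilM* is transcribed.
So CilM is produced and active.
Sorbose is present, so WexP is active.
No repressor is bound and WexP is active, so *gixW* is transcribed.
So GixW is produced and active.
With repressor WexD bound, *bexF* is not transcribed.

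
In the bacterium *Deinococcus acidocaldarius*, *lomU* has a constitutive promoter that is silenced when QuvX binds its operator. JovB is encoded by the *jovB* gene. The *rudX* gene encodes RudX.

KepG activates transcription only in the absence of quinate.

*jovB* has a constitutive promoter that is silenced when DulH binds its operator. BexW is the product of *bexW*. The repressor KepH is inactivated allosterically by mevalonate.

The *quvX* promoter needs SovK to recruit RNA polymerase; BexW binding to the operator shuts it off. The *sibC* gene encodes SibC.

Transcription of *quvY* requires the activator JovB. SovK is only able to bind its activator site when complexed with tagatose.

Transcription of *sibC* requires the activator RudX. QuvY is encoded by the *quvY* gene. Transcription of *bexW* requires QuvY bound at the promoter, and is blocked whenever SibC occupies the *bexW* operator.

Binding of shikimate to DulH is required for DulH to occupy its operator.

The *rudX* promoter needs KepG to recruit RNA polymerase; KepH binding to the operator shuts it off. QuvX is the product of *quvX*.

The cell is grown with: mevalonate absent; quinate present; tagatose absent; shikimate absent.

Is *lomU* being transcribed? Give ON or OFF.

ON

Quinate is present, so KepG is inactive.
Mevalonate is absent, so KepH is active.
With repressor KepH bound, *rudX* is not transcribed.
So RudX is not produced.
Required activator RudX is absent, so *sibC* is not transcribed.
So SibC is not produced.
Shikimate is absent, so DulH is inactive.
With no repressor bound, *jovB* is transcribed.
So JovB is produced and active.
No repressor is bound and JovB is active, so *quvY* is transcribed.
So QuvY is produced and active.
No repressor is bound and QuvY is active, so *bexW* is transcribed.
So BexW is produced and active.
Tagatose is absent, so SovK is inactive.
With repressor BexW bound, *quvX* is not transcribed.
So QuvX is not produced.
With no repressor bound, *lomU* is transcribed.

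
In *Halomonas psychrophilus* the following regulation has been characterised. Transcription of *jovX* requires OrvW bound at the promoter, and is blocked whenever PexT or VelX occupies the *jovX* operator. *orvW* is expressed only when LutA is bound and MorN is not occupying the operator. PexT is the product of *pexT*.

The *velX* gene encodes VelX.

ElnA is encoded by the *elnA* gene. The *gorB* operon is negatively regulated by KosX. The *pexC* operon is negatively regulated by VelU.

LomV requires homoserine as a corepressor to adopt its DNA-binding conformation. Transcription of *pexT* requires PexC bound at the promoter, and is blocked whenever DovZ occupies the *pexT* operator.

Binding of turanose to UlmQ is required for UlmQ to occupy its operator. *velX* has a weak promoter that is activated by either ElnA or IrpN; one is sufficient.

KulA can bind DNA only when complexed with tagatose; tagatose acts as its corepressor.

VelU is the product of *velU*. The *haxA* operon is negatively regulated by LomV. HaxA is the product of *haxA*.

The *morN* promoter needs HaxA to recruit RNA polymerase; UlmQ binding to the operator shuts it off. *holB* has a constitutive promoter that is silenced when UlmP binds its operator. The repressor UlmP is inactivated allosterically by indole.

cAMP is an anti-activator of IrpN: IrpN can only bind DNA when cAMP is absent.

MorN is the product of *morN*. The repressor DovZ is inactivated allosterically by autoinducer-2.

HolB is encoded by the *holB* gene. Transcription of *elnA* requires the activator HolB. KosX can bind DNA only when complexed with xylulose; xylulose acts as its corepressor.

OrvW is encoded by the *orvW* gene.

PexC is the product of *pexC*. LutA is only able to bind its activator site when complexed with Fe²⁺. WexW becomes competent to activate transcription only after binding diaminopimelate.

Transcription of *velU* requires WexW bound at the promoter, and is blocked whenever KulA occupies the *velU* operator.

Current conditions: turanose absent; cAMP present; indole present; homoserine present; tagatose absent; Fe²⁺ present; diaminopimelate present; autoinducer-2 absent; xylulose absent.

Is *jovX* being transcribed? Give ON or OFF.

Fe²⁺ is present, so LutA is active.
Homoserine is present, so LomV is active.
With repressor LomV bound, *haxA* is not transcribed.
So HaxA is not produced.
Turanose is absent, so UlmQ is inactive.
Required activator HaxA is absent, so *morN* is not transcribed.
So MorN is not produced.
No repressor is bound and LutA is active, so *orvW* is transcribed.
So OrvW is produced and active.
Autoinducer-2 is absent, so DovZ is active.
Tagatose is absent, so KulA is inactive.
Diaminopimelate is present, so WexW is active.
No repressor is bound and WexW is active, so *velU* is transcribed.
So VelU is produced and active.
With repressor VelU bound, *pexC* is not transcribed.
So PexC is not produced.
With repressor DovZ bound, *pexT* is not transcribed.
So PexT is not produced.
Indole is present, so UlmP is inactive.
With no repressor bound, *holB* is transcribed.
So HolB is produced and active.
No repressor is bound and HolB is active, so *elnA* is transcribed.
So ElnA is produced and active.
cAMP is present, so IrpN is inactive.
Activator ElnA is present, so *velX* is transcribed.
So VelX is produced and active.
With repressor VelX bound, *jovX* is not transcribed.

OFF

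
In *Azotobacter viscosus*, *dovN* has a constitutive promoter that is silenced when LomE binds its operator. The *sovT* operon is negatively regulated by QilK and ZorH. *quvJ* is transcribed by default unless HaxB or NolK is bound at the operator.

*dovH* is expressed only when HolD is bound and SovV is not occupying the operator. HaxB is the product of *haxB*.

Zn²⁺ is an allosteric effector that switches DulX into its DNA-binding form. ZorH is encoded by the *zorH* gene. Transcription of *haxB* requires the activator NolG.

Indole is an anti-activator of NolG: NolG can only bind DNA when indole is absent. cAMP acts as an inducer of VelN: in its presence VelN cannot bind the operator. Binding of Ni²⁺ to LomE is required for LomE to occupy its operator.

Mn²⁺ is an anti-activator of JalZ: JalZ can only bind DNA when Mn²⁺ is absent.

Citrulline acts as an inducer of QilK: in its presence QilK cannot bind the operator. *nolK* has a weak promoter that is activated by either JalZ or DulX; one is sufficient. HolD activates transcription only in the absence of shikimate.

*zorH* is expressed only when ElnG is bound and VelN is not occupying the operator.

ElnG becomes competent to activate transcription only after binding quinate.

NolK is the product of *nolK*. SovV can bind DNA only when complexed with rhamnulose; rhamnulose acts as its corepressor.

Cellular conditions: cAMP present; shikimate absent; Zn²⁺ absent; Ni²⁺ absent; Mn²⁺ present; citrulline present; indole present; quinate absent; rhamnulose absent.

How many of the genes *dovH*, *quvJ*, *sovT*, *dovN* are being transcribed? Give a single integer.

4

Shikimate is absent, so HolD is active.
Rhamnulose is absent, so SovV is inactive.
No repressor is bound and HolD is active, so *dovH* is transcribed.
→ *dovH* is ON.
Indole is present, so NolG is inactive.
Required activator NolG is absent, so *haxB* is not transcribed.
So HaxB is not produced.
Mn²⁺ is present, so JalZ is inactive.
Zn²⁺ is absent, so DulX is inactive.
No activator is available at the *nolK* promoter, so *nolK* is not transcribed.
So NolK is not produced.
With no repressor bound, *quvJ* is transcribed.
→ *quvJ* is ON.
Citrulline is present, so QilK is inactive.
cAMP is present, so VelN is inactive.
Quinate is absent, so ElnG is inactive.
Required activator ElnG is absent, so *zorH* is not transcribed.
So ZorH is not produced.
With no repressor bound, *sovT* is transcribed.
→ *sovT* is ON.
Ni²⁺ is absent, so LomE is inactive.
With no repressor bound, *dovN* is transcribed.
→ *dovN* is ON.
4 of the 4 genes are transcribed.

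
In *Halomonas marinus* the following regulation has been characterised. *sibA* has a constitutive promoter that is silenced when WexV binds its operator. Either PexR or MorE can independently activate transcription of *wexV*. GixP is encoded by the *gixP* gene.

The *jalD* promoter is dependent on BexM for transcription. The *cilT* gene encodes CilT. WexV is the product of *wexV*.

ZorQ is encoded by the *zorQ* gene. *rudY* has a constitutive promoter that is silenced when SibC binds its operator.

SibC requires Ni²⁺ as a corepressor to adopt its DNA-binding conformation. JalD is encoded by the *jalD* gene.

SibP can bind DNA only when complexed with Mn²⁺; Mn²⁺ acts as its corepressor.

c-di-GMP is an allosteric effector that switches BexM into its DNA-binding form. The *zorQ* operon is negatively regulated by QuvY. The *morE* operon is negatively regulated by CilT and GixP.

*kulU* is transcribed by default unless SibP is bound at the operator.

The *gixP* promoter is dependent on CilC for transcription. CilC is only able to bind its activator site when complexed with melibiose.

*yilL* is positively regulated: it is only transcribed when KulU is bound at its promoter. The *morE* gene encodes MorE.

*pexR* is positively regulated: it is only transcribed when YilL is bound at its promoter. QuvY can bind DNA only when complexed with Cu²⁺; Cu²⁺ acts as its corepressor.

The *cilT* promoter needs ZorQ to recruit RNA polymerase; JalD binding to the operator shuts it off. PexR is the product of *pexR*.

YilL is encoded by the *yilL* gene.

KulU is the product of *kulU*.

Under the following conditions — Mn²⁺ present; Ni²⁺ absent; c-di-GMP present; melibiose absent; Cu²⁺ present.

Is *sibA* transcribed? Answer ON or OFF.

OFF

Mn²⁺ is present, so SibP is active.
With repressor SibP bound, *kulU* is not transcribed.
So KulU is not produced.
Required activator KulU is absent, so *yilL* is not transcribed.
So YilL is not produced.
Required activator YilL is absent, so *pexR* is not transcribed.
So PexR is not produced.
Cu²⁺ is present, so QuvY is active.
With repressor QuvY bound, *zorQ* is not transcribed.
So ZorQ is not produced.
c-di-GMP is present, so BexM is active.
No repressor is bound and BexM is active, so *jalD* is transcribed.
So JalD is produced and active.
With repressor JalD bound, *cilT* is not transcribed.
So CilT is not produced.
Melibiose is absent, so CilC is inactive.
Required activator CilC is absent, so *gixP* is not transcribed.
So GixP is not produced.
With no repressor bound, *morE* is transcribed.
So MorE is produced and active.
Activator MorE is present, so *wexV* is transcribed.
So WexV is produced and active.
With repressor WexV bound, *sibA* is not transcribed.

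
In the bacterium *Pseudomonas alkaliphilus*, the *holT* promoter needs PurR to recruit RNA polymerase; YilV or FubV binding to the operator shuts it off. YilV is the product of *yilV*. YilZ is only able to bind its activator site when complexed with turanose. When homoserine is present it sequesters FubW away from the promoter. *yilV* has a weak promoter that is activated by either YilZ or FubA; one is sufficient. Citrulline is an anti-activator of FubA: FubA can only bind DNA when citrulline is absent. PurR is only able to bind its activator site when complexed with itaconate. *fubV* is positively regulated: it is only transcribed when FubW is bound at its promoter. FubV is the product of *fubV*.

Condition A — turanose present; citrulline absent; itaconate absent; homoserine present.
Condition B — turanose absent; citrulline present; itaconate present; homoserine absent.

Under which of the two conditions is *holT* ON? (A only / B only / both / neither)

Condition A:
Turanose is present, so YilZ is active.
Citrulline is absent, so FubA is active.
Activator YilZ is present, so *yilV* is transcribed.
So YilV is produced and active.
Itaconate is absent, so PurR is inactive.
Homoserine is present, so FubW is inactive.
Required activator FubW is absent, so *fubV* is not transcribed.
So FubV is not produced.
With repressor YilV bound, *holT* is not transcribed.
→ *holT* is OFF in A.
Condition B:
Turanose is absent, so YilZ is inactive.
Citrulline is present, so FubA is inactive.
No activator is available at the *yilV* promoter, so *yilV* is not transcribed.
So YilV is not produced.
Itaconate is present, so PurR is active.
Homoserine is absent, so FubW is active.
No repressor is bound and FubW is active, so *fubV* is transcribed.
So FubV is produced and active.
With repressor FubV bound, *holT* is not transcribed.
→ *holT* is OFF in B.

neither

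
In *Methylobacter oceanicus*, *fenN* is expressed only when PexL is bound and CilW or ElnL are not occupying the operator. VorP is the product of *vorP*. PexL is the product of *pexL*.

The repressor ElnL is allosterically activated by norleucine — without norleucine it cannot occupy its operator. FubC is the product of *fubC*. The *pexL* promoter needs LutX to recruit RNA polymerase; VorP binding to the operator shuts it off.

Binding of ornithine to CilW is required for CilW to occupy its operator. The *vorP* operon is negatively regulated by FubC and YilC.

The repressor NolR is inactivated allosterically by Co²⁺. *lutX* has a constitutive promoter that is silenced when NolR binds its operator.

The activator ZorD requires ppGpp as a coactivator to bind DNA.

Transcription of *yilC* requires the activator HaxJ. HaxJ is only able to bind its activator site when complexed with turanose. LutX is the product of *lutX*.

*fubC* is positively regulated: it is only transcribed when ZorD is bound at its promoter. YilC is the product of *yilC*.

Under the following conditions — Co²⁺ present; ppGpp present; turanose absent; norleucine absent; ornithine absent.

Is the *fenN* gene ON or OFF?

ON

Ornithine is absent, so CilW is inactive.
Norleucine is absent, so ElnL is inactive.
ppGpp is present, so ZorD is active.
No repressor is bound and ZorD is active, so *fubC* is transcribed.
So FubC is produced and active.
Turanose is absent, so HaxJ is inactive.
Required activator HaxJ is absent, so *yilC* is not transcribed.
So YilC is not produced.
With repressor FubC bound, *vorP* is not transcribed.
So VorP is not produced.
Co²⁺ is present, so NolR is inactive.
With no repressor bound, *lutX* is transcribed.
So LutX is produced and active.
No repressor is bound and LutX is active, so *pexL* is transcribed.
So PexL is produced and active.
No repressor is bound and PexL is active, so *fenN* is transcribed.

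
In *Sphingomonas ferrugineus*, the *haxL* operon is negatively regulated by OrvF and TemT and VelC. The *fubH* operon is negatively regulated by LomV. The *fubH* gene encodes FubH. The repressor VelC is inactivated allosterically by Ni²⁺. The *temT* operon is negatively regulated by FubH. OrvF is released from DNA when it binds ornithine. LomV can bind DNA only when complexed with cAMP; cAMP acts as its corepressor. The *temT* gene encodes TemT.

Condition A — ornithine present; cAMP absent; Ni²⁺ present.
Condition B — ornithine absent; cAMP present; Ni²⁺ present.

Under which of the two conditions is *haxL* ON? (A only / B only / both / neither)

Condition A:
Ornithine is present, so OrvF is inactive.
cAMP is absent, so LomV is inactive.
With no repressor bound, *fubH* is transcribed.
So FubH is produced and active.
With repressor FubH bound, *temT* is not transcribed.
So TemT is not produced.
Ni²⁺ is present, so VelC is inactive.
With no repressor bound, *haxL* is transcribed.
→ *haxL* is ON in A.
Condition B:
Ornithine is absent, so OrvF is active.
cAMP is present, so LomV is active.
With repressor LomV bound, *fubH* is not transcribed.
So FubH is not produced.
With no repressor bound, *temT* is transcribed.
So TemT is produced and active.
Ni²⁺ is present, so VelC is inactive.
With repressor OrvF bound, *haxL* is not transcribed.
→ *haxL* is OFF in B.

A only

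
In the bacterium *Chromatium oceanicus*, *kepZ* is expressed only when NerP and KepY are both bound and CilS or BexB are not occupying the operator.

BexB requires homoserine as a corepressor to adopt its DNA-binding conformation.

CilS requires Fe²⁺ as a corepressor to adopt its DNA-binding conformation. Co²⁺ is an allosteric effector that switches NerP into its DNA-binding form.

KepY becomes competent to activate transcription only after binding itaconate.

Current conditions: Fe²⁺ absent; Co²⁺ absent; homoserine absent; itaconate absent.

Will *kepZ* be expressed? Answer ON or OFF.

OFF

Co²⁺ is absent, so NerP is inactive.
Fe²⁺ is absent, so CilS is inactive.
Homoserine is absent, so BexB is inactive.
Itaconate is absent, so KepY is inactive.
Required activator NerP is absent, so *kepZ* is not transcribed.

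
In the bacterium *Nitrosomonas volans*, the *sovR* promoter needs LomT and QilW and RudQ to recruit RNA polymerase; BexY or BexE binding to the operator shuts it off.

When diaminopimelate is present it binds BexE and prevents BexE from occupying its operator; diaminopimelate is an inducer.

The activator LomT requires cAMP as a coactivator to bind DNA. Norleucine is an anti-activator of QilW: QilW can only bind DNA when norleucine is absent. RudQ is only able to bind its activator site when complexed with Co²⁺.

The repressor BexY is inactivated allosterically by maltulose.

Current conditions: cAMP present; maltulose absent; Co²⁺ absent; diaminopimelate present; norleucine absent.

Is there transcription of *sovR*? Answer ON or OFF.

Maltulose is absent, so BexY is active.
cAMP is present, so LomT is active.
Norleucine is absent, so QilW is active.
Co²⁺ is absent, so RudQ is inactive.
Diaminopimelate is present, so BexE is inactive.
With repressor BexY bound, *sovR* is not transcribed.

OFF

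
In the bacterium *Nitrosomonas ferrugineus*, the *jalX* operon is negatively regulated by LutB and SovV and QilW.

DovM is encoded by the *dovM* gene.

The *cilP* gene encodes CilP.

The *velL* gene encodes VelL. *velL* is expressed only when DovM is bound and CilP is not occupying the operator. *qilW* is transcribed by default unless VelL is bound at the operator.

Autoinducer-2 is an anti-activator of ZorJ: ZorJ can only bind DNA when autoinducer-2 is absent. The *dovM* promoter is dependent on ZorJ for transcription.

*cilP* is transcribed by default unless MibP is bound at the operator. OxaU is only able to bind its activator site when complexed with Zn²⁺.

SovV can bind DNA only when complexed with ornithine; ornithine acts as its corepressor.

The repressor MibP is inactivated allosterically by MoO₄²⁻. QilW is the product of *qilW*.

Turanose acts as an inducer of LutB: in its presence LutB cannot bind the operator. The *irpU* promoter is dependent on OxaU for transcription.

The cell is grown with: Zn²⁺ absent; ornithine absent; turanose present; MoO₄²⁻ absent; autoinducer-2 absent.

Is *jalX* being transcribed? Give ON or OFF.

ON

Turanose is present, so LutB is inactive.
Ornithine is absent, so SovV is inactive.
Autoinducer-2 is absent, so ZorJ is active.
No repressor is bound and ZorJ is active, so *dovM* is transcribed.
So DovM is produced and active.
MoO₄²⁻ is absent, so MibP is active.
With repressor MibP bound, *cilP* is not transcribed.
So CilP is not produced.
No repressor is bound and DovM is active, so *velL* is transcribed.
So VelL is produced and active.
With repressor VelL bound, *qilW* is not transcribed.
So QilW is not produced.
With no repressor bound, *jalX* is transcribed.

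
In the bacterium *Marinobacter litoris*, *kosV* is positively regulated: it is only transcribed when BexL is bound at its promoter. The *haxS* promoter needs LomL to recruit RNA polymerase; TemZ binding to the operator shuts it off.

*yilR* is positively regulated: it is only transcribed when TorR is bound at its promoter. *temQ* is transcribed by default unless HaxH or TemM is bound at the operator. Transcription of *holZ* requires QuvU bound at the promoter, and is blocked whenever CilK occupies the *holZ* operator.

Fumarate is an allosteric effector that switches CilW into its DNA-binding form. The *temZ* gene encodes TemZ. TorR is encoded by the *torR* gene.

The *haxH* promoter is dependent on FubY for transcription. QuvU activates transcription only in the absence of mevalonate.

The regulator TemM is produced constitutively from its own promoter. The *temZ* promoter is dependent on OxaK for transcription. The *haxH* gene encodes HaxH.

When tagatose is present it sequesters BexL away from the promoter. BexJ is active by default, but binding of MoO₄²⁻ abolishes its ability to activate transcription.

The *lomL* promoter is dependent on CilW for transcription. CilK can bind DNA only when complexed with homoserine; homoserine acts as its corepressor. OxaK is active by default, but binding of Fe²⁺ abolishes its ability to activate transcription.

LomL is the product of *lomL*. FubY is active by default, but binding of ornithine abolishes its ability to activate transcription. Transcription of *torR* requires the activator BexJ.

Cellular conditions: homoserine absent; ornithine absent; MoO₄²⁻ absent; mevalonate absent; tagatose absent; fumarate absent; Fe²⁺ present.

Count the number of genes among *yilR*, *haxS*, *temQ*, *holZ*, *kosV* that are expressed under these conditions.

MoO₄²⁻ is absent, so BexJ is active.
No repressor is bound and BexJ is active, so *torR* is transcribed.
So TorR is produced and active.
No repressor is bound and TorR is active, so *yilR* is transcribed.
→ *yilR* is ON.
Fe²⁺ is present, so OxaK is inactive.
Required activator OxaK is absent, so *temZ* is not transcribed.
So TemZ is not produced.
Fumarate is absent, so CilW is inactive.
Required activator CilW is absent, so *lomL* is not transcribed.
So LomL is not produced.
Required activator LomL is absent, so *haxS* is not transcribed.
→ *haxS* is OFF.
Ornithine is absent, so FubY is active.
No repressor is bound and FubY is active, so *haxH* is transcribed.
So HaxH is produced and active.
TemM is produced constitutively and is active.
With repressor HaxH bound, *temQ* is not transcribed.
→ *temQ* is OFF.
Mevalonate is absent, so QuvU is active.
Homoserine is absent, so CilK is inactive.
No repressor is bound and QuvU is active, so *holZ* is transcribed.
→ *holZ* is ON.
Tagatose is absent, so BexL is active.
No repressor is bound and BexL is active, so *kosV* is transcribed.
→ *kosV* is ON.
3 of the 5 genes are transcribed.

3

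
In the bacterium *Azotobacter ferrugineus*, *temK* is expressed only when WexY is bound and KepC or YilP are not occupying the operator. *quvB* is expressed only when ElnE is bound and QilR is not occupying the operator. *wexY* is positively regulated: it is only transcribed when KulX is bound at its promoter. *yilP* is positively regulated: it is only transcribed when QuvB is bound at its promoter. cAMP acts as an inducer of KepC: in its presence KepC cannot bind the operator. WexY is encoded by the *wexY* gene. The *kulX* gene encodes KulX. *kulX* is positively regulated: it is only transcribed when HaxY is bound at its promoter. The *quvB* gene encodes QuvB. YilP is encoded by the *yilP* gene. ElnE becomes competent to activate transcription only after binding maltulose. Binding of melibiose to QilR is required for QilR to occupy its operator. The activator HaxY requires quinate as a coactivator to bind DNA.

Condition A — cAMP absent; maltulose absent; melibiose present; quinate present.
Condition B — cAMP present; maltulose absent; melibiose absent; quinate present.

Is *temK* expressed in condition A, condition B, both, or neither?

Condition A:
cAMP is absent, so KepC is active.
Maltulose is absent, so ElnE is inactive.
Melibiose is present, so QilR is active.
With repressor QilR bound, *quvB* is not transcribed.
So QuvB is not produced.
Required activator QuvB is absent, so *yilP* is not transcribed.
So YilP is not produced.
Quinate is present, so HaxY is active.
No repressor is bound and HaxY is active, so *kulX* is transcribed.
So KulX is produced and active.
No repressor is bound and KulX is active, so *wexY* is transcribed.
So WexY is produced and active.
With repressor KepC bound, *temK* is not transcribed.
→ *temK* is OFF in A.
Condition B:
cAMP is present, so KepC is inactive.
Maltulose is absent, so ElnE is inactive.
Melibiose is absent, so QilR is inactive.
Required activator ElnE is absent, so *quvB* is not transcribed.
So QuvB is not produced.
Required activator QuvB is absent, so *yilP* is not transcribed.
So YilP is not produced.
Quinate is present, so HaxY is active.
No repressor is bound and HaxY is active, so *kulX* is transcribed.
So KulX is produced and active.
No repressor is bound and KulX is active, so *wexY* is transcribed.
So WexY is produced and active.
No repressor is bound and WexY is active, so *temK* is transcribed.
→ *temK* is ON in B.

B only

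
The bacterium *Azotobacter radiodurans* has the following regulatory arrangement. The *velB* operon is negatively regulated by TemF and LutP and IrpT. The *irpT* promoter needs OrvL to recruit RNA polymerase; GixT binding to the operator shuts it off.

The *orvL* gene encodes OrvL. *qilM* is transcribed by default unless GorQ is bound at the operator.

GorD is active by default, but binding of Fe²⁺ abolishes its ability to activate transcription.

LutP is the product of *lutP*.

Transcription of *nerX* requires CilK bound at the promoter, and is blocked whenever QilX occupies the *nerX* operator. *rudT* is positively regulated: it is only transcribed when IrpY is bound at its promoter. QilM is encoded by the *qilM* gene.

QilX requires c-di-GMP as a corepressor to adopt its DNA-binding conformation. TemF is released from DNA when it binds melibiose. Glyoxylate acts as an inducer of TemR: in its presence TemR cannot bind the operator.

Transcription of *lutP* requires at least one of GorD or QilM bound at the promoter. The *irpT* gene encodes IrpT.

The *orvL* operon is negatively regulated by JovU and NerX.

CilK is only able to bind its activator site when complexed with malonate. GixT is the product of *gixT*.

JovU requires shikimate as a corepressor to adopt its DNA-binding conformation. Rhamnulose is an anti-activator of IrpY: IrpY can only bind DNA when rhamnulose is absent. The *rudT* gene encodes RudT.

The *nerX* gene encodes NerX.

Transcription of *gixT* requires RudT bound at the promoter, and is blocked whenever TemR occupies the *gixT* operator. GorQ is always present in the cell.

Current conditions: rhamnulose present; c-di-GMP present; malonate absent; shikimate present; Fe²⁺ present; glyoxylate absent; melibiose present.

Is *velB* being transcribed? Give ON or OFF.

Melibiose is present, so TemF is inactive.
Fe²⁺ is present, so GorD is inactive.
GorQ is produced constitutively and is active.
With repressor GorQ bound, *qilM* is not transcribed.
So QilM is not produced.
No activator is available at the *lutP* promoter, so *lutP* is not transcribed.
So LutP is not produced.
Rhamnulose is present, so IrpY is inactive.
Required activator IrpY is absent, so *rudT* is not transcribed.
So RudT is not produced.
Glyoxylate is absent, so TemR is active.
With repressor TemR bound, *gixT* is not transcribed.
So GixT is not produced.
Shikimate is present, so JovU is active.
Malonate is absent, so CilK is inactive.
c-di-GMP is present, so QilX is active.
With repressor QilX bound, *nerX* is not transcribed.
So NerX is not produced.
With repressor JovU bound, *orvL* is not transcribed.
So OrvL is not produced.
Required activator OrvL is absent, so *irpT* is not transcribed.
So IrpT is not produced.
With no repressor bound, *velB* is transcribed.

ON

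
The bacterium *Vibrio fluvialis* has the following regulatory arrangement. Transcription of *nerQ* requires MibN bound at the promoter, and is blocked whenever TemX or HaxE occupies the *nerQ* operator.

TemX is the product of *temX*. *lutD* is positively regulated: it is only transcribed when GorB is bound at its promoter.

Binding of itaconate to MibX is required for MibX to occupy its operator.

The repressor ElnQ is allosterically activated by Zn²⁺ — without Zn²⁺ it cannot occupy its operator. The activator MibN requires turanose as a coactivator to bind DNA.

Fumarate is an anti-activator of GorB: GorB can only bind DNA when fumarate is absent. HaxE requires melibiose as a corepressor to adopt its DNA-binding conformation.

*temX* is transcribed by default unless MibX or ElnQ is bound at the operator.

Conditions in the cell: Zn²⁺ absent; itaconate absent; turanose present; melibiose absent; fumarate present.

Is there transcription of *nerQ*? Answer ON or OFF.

OFF

Itaconate is absent, so MibX is inactive.
Zn²⁺ is absent, so ElnQ is inactive.
With no repressor bound, *temX* is transcribed.
So TemX is produced and active.
Turanose is present, so MibN is active.
Melibiose is absent, so HaxE is inactive.
With repressor TemX bound, *nerQ* is not transcribed.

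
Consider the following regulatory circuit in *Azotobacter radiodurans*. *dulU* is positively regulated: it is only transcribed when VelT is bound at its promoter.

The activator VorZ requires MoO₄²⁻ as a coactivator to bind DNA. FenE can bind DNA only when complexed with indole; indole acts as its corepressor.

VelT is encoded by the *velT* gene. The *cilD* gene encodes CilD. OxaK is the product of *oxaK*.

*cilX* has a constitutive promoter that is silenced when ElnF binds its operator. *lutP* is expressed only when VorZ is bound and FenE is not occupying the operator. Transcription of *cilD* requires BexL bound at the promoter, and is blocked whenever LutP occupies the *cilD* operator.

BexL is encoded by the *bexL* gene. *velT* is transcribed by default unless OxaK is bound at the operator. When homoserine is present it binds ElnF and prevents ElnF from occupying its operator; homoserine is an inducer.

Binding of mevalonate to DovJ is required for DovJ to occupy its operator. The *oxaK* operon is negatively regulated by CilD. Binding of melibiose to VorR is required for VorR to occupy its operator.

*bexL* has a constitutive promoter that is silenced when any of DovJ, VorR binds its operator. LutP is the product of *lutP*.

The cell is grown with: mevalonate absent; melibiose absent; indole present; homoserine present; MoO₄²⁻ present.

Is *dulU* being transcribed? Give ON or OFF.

Mevalonate is absent, so DovJ is inactive.
Melibiose is absent, so VorR is inactive.
With no repressor bound, *bexL* is transcribed.
So BexL is produced and active.
MoO₄²⁻ is present, so VorZ is active.
Indole is present, so FenE is active.
With repressor FenE bound, *lutP* is not transcribed.
So LutP is not produced.
No repressor is bound and BexL is active, so *cilD* is transcribed.
So CilD is produced and active.
With repressor CilD bound, *oxaK* is not transcribed.
So OxaK is not produced.
With no repressor bound, *velT* is transcribed.
So VelT is produced and active.
No repressor is bound and VelT is active, so *dulU* is transcribed.

ON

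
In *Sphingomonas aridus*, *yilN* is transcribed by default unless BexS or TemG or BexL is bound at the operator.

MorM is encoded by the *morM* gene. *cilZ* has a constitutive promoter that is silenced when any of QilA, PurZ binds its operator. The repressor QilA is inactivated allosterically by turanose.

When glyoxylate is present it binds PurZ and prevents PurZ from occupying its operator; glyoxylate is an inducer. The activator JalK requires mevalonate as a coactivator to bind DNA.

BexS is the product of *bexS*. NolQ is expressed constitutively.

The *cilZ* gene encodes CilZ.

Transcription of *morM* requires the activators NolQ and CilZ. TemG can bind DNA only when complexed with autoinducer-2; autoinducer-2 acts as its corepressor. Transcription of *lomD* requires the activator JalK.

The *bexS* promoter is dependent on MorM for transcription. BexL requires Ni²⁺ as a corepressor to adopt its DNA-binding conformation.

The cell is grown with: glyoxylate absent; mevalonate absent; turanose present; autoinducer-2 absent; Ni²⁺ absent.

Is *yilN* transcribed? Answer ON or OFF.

NolQ is produced constitutively and is active.
Turanose is present, so QilA is inactive.
Glyoxylate is absent, so PurZ is active.
With repressor PurZ bound, *cilZ* is not transcribed.
So CilZ is not produced.
Required activator CilZ is absent, so *morM* is not transcribed.
So MorM is not produced.
Required activator MorM is absent, so *bexS* is not transcribed.
So BexS is not produced.
Autoinducer-2 is absent, so TemG is inactive.
Ni²⁺ is absent, so BexL is inactive.
With no repressor bound, *yilN* is transcribed.

ON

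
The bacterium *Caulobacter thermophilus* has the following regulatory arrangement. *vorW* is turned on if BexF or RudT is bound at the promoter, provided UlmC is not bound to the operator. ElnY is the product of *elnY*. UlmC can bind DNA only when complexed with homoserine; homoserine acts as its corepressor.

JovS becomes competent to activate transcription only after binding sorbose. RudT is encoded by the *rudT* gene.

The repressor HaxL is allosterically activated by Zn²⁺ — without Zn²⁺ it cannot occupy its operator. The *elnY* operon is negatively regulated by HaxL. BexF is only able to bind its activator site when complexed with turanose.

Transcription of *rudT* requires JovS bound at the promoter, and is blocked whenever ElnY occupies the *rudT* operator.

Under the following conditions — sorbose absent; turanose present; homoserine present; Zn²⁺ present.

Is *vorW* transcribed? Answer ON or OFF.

Homoserine is present, so UlmC is active.
Turanose is present, so BexF is active.
Zn²⁺ is present, so HaxL is active.
With repressor HaxL bound, *elnY* is not transcribed.
So ElnY is not produced.
Sorbose is absent, so JovS is inactive.
Required activator JovS is absent, so *rudT* is not transcribed.
So RudT is not produced.
With repressor UlmC bound, *vorW* is not transcribed.

OFF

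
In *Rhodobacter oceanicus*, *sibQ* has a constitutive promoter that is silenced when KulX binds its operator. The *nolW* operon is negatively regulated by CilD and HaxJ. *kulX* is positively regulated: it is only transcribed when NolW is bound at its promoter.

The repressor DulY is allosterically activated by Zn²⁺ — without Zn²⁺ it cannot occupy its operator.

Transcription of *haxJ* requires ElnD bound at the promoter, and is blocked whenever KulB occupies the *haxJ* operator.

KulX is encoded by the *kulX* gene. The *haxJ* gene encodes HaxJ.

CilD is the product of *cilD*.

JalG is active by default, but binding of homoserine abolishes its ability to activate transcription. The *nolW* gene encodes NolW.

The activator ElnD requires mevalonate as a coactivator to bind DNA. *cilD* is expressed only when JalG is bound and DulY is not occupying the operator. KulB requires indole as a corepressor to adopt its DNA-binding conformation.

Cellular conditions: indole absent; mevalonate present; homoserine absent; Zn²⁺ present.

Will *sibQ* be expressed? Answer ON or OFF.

ON

Zn²⁺ is present, so DulY is active.
Homoserine is absent, so JalG is active.
With repressor DulY bound, *cilD* is not transcribed.
So CilD is not produced.
Mevalonate is present, so ElnD is active.
Indole is absent, so KulB is inactive.
No repressor is bound and ElnD is active, so *haxJ* is transcribed.
So HaxJ is produced and active.
With repressor HaxJ bound, *nolW* is not transcribed.
So NolW is not produced.
Required activator NolW is absent, so *kulX* is not transcribed.
So KulX is not produced.
With no repressor bound, *sibQ* is transcribed.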